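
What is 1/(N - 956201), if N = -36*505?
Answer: -1/974381 ≈ -1.0263e-6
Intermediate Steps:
N = -18180
1/(N - 956201) = 1/(-18180 - 956201) = 1/(-974381) = -1/974381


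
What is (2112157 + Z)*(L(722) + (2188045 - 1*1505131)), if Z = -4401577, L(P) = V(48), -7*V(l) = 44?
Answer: -1563462579240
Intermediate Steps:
V(l) = -44/7 (V(l) = -⅐*44 = -44/7)
L(P) = -44/7
(2112157 + Z)*(L(722) + (2188045 - 1*1505131)) = (2112157 - 4401577)*(-44/7 + (2188045 - 1*1505131)) = -2289420*(-44/7 + (2188045 - 1505131)) = -2289420*(-44/7 + 682914) = -2289420*4780354/7 = -1563462579240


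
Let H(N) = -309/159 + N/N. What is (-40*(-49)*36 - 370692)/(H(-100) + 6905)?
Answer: -15906996/365915 ≈ -43.472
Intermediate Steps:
H(N) = -50/53 (H(N) = -309*1/159 + 1 = -103/53 + 1 = -50/53)
(-40*(-49)*36 - 370692)/(H(-100) + 6905) = (-40*(-49)*36 - 370692)/(-50/53 + 6905) = (1960*36 - 370692)/(365915/53) = (70560 - 370692)*(53/365915) = -300132*53/365915 = -15906996/365915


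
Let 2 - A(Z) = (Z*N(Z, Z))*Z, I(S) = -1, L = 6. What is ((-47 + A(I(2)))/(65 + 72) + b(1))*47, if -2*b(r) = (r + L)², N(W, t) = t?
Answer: -319647/274 ≈ -1166.6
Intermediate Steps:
b(r) = -(6 + r)²/2 (b(r) = -(r + 6)²/2 = -(6 + r)²/2)
A(Z) = 2 - Z³ (A(Z) = 2 - Z*Z*Z = 2 - Z²*Z = 2 - Z³)
((-47 + A(I(2)))/(65 + 72) + b(1))*47 = ((-47 + (2 - 1*(-1)³))/(65 + 72) - (6 + 1)²/2)*47 = ((-47 + (2 - 1*(-1)))/137 - ½*7²)*47 = ((-47 + (2 + 1))*(1/137) - ½*49)*47 = ((-47 + 3)*(1/137) - 49/2)*47 = (-44*1/137 - 49/2)*47 = (-44/137 - 49/2)*47 = -6801/274*47 = -319647/274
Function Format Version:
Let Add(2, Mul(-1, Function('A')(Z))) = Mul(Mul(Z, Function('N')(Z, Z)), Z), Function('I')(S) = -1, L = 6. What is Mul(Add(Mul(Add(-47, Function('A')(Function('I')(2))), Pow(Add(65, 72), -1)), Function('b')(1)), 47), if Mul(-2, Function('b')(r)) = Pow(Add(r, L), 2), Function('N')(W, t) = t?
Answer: Rational(-319647, 274) ≈ -1166.6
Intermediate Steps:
Function('b')(r) = Mul(Rational(-1, 2), Pow(Add(6, r), 2)) (Function('b')(r) = Mul(Rational(-1, 2), Pow(Add(r, 6), 2)) = Mul(Rational(-1, 2), Pow(Add(6, r), 2)))
Function('A')(Z) = Add(2, Mul(-1, Pow(Z, 3))) (Function('A')(Z) = Add(2, Mul(-1, Mul(Mul(Z, Z), Z))) = Add(2, Mul(-1, Mul(Pow(Z, 2), Z))) = Add(2, Mul(-1, Pow(Z, 3))))
Mul(Add(Mul(Add(-47, Function('A')(Function('I')(2))), Pow(Add(65, 72), -1)), Function('b')(1)), 47) = Mul(Add(Mul(Add(-47, Add(2, Mul(-1, Pow(-1, 3)))), Pow(Add(65, 72), -1)), Mul(Rational(-1, 2), Pow(Add(6, 1), 2))), 47) = Mul(Add(Mul(Add(-47, Add(2, Mul(-1, -1))), Pow(137, -1)), Mul(Rational(-1, 2), Pow(7, 2))), 47) = Mul(Add(Mul(Add(-47, Add(2, 1)), Rational(1, 137)), Mul(Rational(-1, 2), 49)), 47) = Mul(Add(Mul(Add(-47, 3), Rational(1, 137)), Rational(-49, 2)), 47) = Mul(Add(Mul(-44, Rational(1, 137)), Rational(-49, 2)), 47) = Mul(Add(Rational(-44, 137), Rational(-49, 2)), 47) = Mul(Rational(-6801, 274), 47) = Rational(-319647, 274)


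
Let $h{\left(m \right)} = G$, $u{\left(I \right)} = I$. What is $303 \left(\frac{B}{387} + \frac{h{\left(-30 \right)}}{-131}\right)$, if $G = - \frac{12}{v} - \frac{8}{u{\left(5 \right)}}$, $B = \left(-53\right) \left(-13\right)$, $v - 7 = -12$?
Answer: $\frac{45424447}{84495} \approx 537.6$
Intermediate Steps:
$v = -5$ ($v = 7 - 12 = -5$)
$B = 689$
$G = \frac{4}{5}$ ($G = - \frac{12}{-5} - \frac{8}{5} = \left(-12\right) \left(- \frac{1}{5}\right) - \frac{8}{5} = \frac{12}{5} - \frac{8}{5} = \frac{4}{5} \approx 0.8$)
$h{\left(m \right)} = \frac{4}{5}$
$303 \left(\frac{B}{387} + \frac{h{\left(-30 \right)}}{-131}\right) = 303 \left(\frac{689}{387} + \frac{4}{5 \left(-131\right)}\right) = 303 \left(689 \cdot \frac{1}{387} + \frac{4}{5} \left(- \frac{1}{131}\right)\right) = 303 \left(\frac{689}{387} - \frac{4}{655}\right) = 303 \cdot \frac{449747}{253485} = \frac{45424447}{84495}$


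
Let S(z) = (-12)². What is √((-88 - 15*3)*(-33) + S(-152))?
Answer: √4533 ≈ 67.328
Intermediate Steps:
S(z) = 144
√((-88 - 15*3)*(-33) + S(-152)) = √((-88 - 15*3)*(-33) + 144) = √((-88 - 45)*(-33) + 144) = √(-133*(-33) + 144) = √(4389 + 144) = √4533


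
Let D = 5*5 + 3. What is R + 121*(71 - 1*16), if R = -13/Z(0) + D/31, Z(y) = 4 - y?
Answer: 824929/124 ≈ 6652.7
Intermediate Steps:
D = 28 (D = 25 + 3 = 28)
R = -291/124 (R = -13/(4 - 1*0) + 28/31 = -13/(4 + 0) + 28*(1/31) = -13/4 + 28/31 = -291/124 ≈ -2.3468)
R + 121*(71 - 1*16) = -291/124 + 121*(71 - 1*16) = -291/124 + 121*(71 - 16) = -291/124 + 121*55 = -291/124 + 6655 = 824929/124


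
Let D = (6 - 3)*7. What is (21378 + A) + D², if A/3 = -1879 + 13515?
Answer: 56727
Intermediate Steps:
A = 34908 (A = 3*(-1879 + 13515) = 3*11636 = 34908)
D = 21 (D = 3*7 = 21)
(21378 + A) + D² = (21378 + 34908) + 21² = 56286 + 441 = 56727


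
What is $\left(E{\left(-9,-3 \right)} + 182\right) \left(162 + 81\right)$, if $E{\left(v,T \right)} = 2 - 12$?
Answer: $41796$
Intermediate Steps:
$E{\left(v,T \right)} = -10$ ($E{\left(v,T \right)} = 2 - 12 = -10$)
$\left(E{\left(-9,-3 \right)} + 182\right) \left(162 + 81\right) = \left(-10 + 182\right) \left(162 + 81\right) = 172 \cdot 243 = 41796$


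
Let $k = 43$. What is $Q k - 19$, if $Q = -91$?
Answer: $-3932$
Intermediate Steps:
$Q k - 19 = \left(-91\right) 43 - 19 = -3913 - 19 = -3932$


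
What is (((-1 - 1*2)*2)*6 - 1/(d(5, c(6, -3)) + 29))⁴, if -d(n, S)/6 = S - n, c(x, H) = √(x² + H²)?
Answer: 20217414084696078025/11994592349041 + 21708316931074200*√5/11994592349041 ≈ 1.6896e+6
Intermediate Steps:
c(x, H) = √(H² + x²)
d(n, S) = -6*S + 6*n (d(n, S) = -6*(S - n) = -6*S + 6*n)
(((-1 - 1*2)*2)*6 - 1/(d(5, c(6, -3)) + 29))⁴ = (((-1 - 1*2)*2)*6 - 1/((-6*√((-3)² + 6²) + 6*5) + 29))⁴ = (((-1 - 2)*2)*6 - 1/((-6*√(9 + 36) + 30) + 29))⁴ = (-3*2*6 - 1/((-18*√5 + 30) + 29))⁴ = (-6*6 - 1/((-18*√5 + 30) + 29))⁴ = (-36 - 1/((-18*√5 + 30) + 29))⁴ = (-36 - 1/((30 - 18*√5) + 29))⁴ = (-36 - 1/(59 - 18*√5))⁴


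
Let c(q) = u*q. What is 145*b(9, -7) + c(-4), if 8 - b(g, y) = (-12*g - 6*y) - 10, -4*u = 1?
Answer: 12181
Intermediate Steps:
u = -¼ (u = -¼*1 = -¼ ≈ -0.25000)
c(q) = -q/4
b(g, y) = 18 + 6*y + 12*g (b(g, y) = 8 - ((-12*g - 6*y) - 10) = 8 - (-10 - 12*g - 6*y) = 8 + (10 + 6*y + 12*g) = 18 + 6*y + 12*g)
145*b(9, -7) + c(-4) = 145*(18 + 6*(-7) + 12*9) - ¼*(-4) = 145*(18 - 42 + 108) + 1 = 145*84 + 1 = 12180 + 1 = 12181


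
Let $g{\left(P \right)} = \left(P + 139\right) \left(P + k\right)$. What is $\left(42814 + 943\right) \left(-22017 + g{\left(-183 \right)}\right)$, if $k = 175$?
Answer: $-947995405$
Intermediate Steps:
$g{\left(P \right)} = \left(139 + P\right) \left(175 + P\right)$ ($g{\left(P \right)} = \left(P + 139\right) \left(P + 175\right) = \left(139 + P\right) \left(175 + P\right)$)
$\left(42814 + 943\right) \left(-22017 + g{\left(-183 \right)}\right) = \left(42814 + 943\right) \left(-22017 + \left(24325 + \left(-183\right)^{2} + 314 \left(-183\right)\right)\right) = 43757 \left(-22017 + \left(24325 + 33489 - 57462\right)\right) = 43757 \left(-22017 + 352\right) = 43757 \left(-21665\right) = -947995405$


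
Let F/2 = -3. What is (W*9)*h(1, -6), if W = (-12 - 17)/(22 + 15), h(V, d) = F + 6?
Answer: 0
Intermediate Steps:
F = -6 (F = 2*(-3) = -6)
h(V, d) = 0 (h(V, d) = -6 + 6 = 0)
W = -29/37 ≈ -0.78378
(W*9)*h(1, -6) = -29/37*9*0 = -261/37*0 = 0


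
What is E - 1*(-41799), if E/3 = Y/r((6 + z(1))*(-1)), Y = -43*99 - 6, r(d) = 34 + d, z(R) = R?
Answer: 123976/3 ≈ 41325.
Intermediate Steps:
Y = -4263 (Y = -4257 - 6 = -4263)
E = -1421/3 (E = 3*(-4263/(34 + (6 + 1)*(-1))) = 3*(-4263/(34 + 7*(-1))) = 3*(-4263/(34 - 7)) = 3*(-4263/27) = 3*(-4263*1/27) = 3*(-1421/9) = -1421/3 ≈ -473.67)
E - 1*(-41799) = -1421/3 - 1*(-41799) = -1421/3 + 41799 = 123976/3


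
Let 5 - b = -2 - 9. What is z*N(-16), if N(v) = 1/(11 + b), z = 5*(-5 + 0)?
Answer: -25/27 ≈ -0.92593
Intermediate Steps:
b = 16 (b = 5 - (-2 - 9) = 5 - 1*(-11) = 5 + 11 = 16)
z = -25 (z = 5*(-5) = -25)
N(v) = 1/27 (N(v) = 1/(11 + 16) = 1/27)
z*N(-16) = -25*1/27 = -25/27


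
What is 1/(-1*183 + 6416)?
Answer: 1/6233 ≈ 0.00016044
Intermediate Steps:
1/(-1*183 + 6416) = 1/(-183 + 6416) = 1/6233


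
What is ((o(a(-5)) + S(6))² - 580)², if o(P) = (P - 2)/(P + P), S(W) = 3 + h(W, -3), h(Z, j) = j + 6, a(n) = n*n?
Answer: 1810830440241/6250000 ≈ 2.8973e+5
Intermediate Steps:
a(n) = n²
h(Z, j) = 6 + j
S(W) = 6 (S(W) = 3 + (6 - 3) = 3 + 3 = 6)
o(P) = (-2 + P)/(2*P) (o(P) = (-2 + P)/((2*P)) = (-2 + P)*(1/(2*P)) = (-2 + P)/(2*P))
((o(a(-5)) + S(6))² - 580)² = (((-2 + (-5)²)/(2*((-5)²)) + 6)² - 580)² = (((½)*(-2 + 25)/25 + 6)² - 580)² = (((½)*(1/25)*23 + 6)² - 580)² = ((23/50 + 6)² - 580)² = ((323/50)² - 580)² = (104329/2500 - 580)² = (-1345671/2500)² = 1810830440241/6250000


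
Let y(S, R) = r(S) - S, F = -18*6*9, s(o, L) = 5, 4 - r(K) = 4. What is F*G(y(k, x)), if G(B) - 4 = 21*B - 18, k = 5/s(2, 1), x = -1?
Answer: 34020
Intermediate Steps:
r(K) = 0 (r(K) = 4 - 1*4 = 4 - 4 = 0)
k = 1 (k = 5/5 = 5*(⅕) = 1)
F = -972 (F = -108*9 = -972)
y(S, R) = -S (y(S, R) = 0 - S = -S)
G(B) = -14 + 21*B (G(B) = 4 + (21*B - 18) = 4 + (-18 + 21*B) = -14 + 21*B)
F*G(y(k, x)) = -972*(-14 + 21*(-1*1)) = -972*(-14 + 21*(-1)) = -972*(-14 - 21) = -972*(-35) = 34020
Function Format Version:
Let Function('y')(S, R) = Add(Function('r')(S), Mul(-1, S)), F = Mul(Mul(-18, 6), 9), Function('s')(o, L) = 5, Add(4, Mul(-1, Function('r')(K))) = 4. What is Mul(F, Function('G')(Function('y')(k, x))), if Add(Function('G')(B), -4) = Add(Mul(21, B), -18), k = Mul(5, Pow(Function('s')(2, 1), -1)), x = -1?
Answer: 34020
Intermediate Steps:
Function('r')(K) = 0 (Function('r')(K) = Add(4, Mul(-1, 4)) = Add(4, -4) = 0)
k = 1 (k = Mul(5, Pow(5, -1)) = Mul(5, Rational(1, 5)) = 1)
F = -972 (F = Mul(-108, 9) = -972)
Function('y')(S, R) = Mul(-1, S) (Function('y')(S, R) = Add(0, Mul(-1, S)) = Mul(-1, S))
Function('G')(B) = Add(-14, Mul(21, B)) (Function('G')(B) = Add(4, Add(Mul(21, B), -18)) = Add(4, Add(-18, Mul(21, B))) = Add(-14, Mul(21, B)))
Mul(F, Function('G')(Function('y')(k, x))) = Mul(-972, Add(-14, Mul(21, Mul(-1, 1)))) = Mul(-972, Add(-14, Mul(21, -1))) = Mul(-972, Add(-14, -21)) = Mul(-972, -35) = 34020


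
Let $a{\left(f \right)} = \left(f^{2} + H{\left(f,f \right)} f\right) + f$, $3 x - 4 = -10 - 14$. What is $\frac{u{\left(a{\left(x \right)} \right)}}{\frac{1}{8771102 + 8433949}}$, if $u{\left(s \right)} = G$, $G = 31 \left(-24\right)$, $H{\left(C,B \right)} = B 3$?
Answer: $-12800557944$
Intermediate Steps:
$x = - \frac{20}{3}$ ($x = \frac{4}{3} + \frac{-10 - 14}{3} = \frac{4}{3} + \frac{1}{3} \left(-24\right) = \frac{4}{3} - 8 = - \frac{20}{3} \approx -6.6667$)
$H{\left(C,B \right)} = 3 B$
$G = -744$
$a{\left(f \right)} = f + 4 f^{2}$ ($a{\left(f \right)} = \left(f^{2} + 3 f f\right) + f = \left(f^{2} + 3 f^{2}\right) + f = 4 f^{2} + f = f + 4 f^{2}$)
$u{\left(s \right)} = -744$
$\frac{u{\left(a{\left(x \right)} \right)}}{\frac{1}{8771102 + 8433949}} = - \frac{744}{\frac{1}{8771102 + 8433949}} = - \frac{744}{\frac{1}{17205051}} = - 744 \frac{1}{\frac{1}{17205051}} = \left(-744\right) 17205051 = -12800557944$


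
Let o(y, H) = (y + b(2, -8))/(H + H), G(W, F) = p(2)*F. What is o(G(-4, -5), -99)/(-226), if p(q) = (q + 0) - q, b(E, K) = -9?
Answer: -1/4972 ≈ -0.00020113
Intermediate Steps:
p(q) = 0 (p(q) = q - q = 0)
G(W, F) = 0 (G(W, F) = 0*F = 0)
o(y, H) = (-9 + y)/(2*H) (o(y, H) = (y - 9)/(H + H) = (-9 + y)/((2*H)) = (-9 + y)*(1/(2*H)) = (-9 + y)/(2*H))
o(G(-4, -5), -99)/(-226) = ((½)*(-9 + 0)/(-99))/(-226) = ((½)*(-1/99)*(-9))*(-1/226) = (1/22)*(-1/226) = -1/4972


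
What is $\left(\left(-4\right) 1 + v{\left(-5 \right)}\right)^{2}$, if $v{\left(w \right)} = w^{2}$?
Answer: $441$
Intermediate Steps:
$\left(\left(-4\right) 1 + v{\left(-5 \right)}\right)^{2} = \left(\left(-4\right) 1 + \left(-5\right)^{2}\right)^{2} = \left(-4 + 25\right)^{2} = 21^{2} = 441$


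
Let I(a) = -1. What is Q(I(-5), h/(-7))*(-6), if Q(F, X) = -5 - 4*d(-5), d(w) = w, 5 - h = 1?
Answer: -90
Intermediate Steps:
h = 4 (h = 5 - 1*1 = 5 - 1 = 4)
Q(F, X) = 15 (Q(F, X) = -5 - 4*(-5) = -5 + 20 = 15)
Q(I(-5), h/(-7))*(-6) = 15*(-6) = -90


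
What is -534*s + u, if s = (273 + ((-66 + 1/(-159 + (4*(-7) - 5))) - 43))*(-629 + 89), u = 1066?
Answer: 378324833/8 ≈ 4.7291e+7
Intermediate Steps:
s = -1416915/16 (s = (273 + ((-66 + 1/(-159 + (-28 - 5))) - 43))*(-540) = (273 + ((-66 + 1/(-159 - 33)) - 43))*(-540) = (273 + ((-66 + 1/(-192)) - 43))*(-540) = (273 + ((-66 - 1/192) - 43))*(-540) = (273 + (-12673/192 - 43))*(-540) = (273 - 20929/192)*(-540) = (31487/192)*(-540) = -1416915/16 ≈ -88557.)
-534*s + u = -534*(-1416915/16) + 1066 = 378316305/8 + 1066 = 378324833/8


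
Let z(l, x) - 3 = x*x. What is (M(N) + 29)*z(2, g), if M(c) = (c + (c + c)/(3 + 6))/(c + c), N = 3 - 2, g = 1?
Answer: 1066/9 ≈ 118.44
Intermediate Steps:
z(l, x) = 3 + x² (z(l, x) = 3 + x*x = 3 + x²)
N = 1
M(c) = 11/18 (M(c) = (c + (2*c)/9)/((2*c)) = (c + (2*c)*(⅑))*(1/(2*c)) = (c + 2*c/9)*(1/(2*c)) = (11*c/9)*(1/(2*c)) = 11/18)
(M(N) + 29)*z(2, g) = (11/18 + 29)*(3 + 1²) = 533*(3 + 1)/18 = (533/18)*4 = 1066/9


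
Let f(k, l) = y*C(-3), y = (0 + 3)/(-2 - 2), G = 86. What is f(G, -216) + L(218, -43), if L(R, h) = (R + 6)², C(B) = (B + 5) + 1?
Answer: 200695/4 ≈ 50174.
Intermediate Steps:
C(B) = 6 + B (C(B) = (5 + B) + 1 = 6 + B)
L(R, h) = (6 + R)²
y = -¾ (y = 3/(-4) = 3*(-¼) = -¾ ≈ -0.75000)
f(k, l) = -9/4 (f(k, l) = -3*(6 - 3)/4 = -¾*3 = -9/4)
f(G, -216) + L(218, -43) = -9/4 + (6 + 218)² = -9/4 + 224² = -9/4 + 50176 = 200695/4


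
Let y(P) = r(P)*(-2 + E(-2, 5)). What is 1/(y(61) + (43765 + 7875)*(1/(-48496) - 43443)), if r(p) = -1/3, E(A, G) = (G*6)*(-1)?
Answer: -18186/40798408938101 ≈ -4.4575e-10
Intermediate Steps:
E(A, G) = -6*G (E(A, G) = (6*G)*(-1) = -6*G)
r(p) = -1/3 (r(p) = -1*1/3 = -1/3)
y(P) = 32/3 (y(P) = -(-2 - 6*5)/3 = -(-2 - 30)/3 = -1/3*(-32) = 32/3)
1/(y(61) + (43765 + 7875)*(1/(-48496) - 43443)) = 1/(32/3 + (43765 + 7875)*(1/(-48496) - 43443)) = 1/(32/3 + 51640*(-1/48496 - 43443)) = 1/(32/3 + 51640*(-2106811729/48496)) = 1/(32/3 - 13599469710695/6062) = 1/(-40798408938101/18186) = -18186/40798408938101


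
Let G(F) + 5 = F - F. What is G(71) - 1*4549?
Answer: -4554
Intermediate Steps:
G(F) = -5 (G(F) = -5 + (F - F) = -5 + 0 = -5)
G(71) - 1*4549 = -5 - 1*4549 = -5 - 4549 = -4554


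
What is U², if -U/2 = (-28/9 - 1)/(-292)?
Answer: 1369/1726596 ≈ 0.00079289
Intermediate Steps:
U = -37/1314 (U = -2*(-28/9 - 1)/(-292) = -2*(-28*⅑ - 1)*(-1)/292 = -2*(-28/9 - 1)*(-1)/292 = -(-74)*(-1)/(9*292) = -2*37/2628 = -37/1314 ≈ -0.028158)
U² = (-37/1314)² = 1369/1726596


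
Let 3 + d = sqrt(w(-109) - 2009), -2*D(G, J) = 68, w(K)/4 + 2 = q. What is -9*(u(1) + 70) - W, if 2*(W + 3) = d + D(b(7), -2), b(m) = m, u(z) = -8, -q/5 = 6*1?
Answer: -1073/2 - I*sqrt(2137)/2 ≈ -536.5 - 23.114*I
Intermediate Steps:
q = -30 ≈ -30.000
w(K) = -128 (w(K) = -8 + 4*(-30) = -8 - 120 = -128)
D(G, J) = -34 (D(G, J) = -1/2*68 = -34)
d = -3 + I*sqrt(2137) (d = -3 + sqrt(-128 - 2009) = -3 + sqrt(-2137) = -3 + I*sqrt(2137) ≈ -3.0 + 46.228*I)
W = -43/2 + I*sqrt(2137)/2 (W = -3 + ((-3 + I*sqrt(2137)) - 34)/2 = -3 + (-37 + I*sqrt(2137))/2 = -3 + (-37/2 + I*sqrt(2137)/2) = -43/2 + I*sqrt(2137)/2 ≈ -21.5 + 23.114*I)
-9*(u(1) + 70) - W = -9*(-8 + 70) - (-43/2 + I*sqrt(2137)/2) = -9*62 + (43/2 - I*sqrt(2137)/2) = -558 + (43/2 - I*sqrt(2137)/2) = -1073/2 - I*sqrt(2137)/2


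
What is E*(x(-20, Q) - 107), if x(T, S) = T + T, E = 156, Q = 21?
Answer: -22932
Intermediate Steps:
x(T, S) = 2*T
E*(x(-20, Q) - 107) = 156*(2*(-20) - 107) = 156*(-40 - 107) = 156*(-147) = -22932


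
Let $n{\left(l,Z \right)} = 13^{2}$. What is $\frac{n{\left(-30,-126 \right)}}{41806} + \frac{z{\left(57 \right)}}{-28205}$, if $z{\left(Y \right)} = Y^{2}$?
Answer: $- \frac{131061049}{1179138230} \approx -0.11115$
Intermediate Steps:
$n{\left(l,Z \right)} = 169$
$\frac{n{\left(-30,-126 \right)}}{41806} + \frac{z{\left(57 \right)}}{-28205} = \frac{169}{41806} + \frac{57^{2}}{-28205} = 169 \cdot \frac{1}{41806} + 3249 \left(- \frac{1}{28205}\right) = \frac{169}{41806} - \frac{3249}{28205} = - \frac{131061049}{1179138230}$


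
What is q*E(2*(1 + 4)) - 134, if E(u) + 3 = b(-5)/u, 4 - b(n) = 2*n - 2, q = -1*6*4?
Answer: -502/5 ≈ -100.40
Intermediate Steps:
q = -24 (q = -6*4 = -24)
b(n) = 6 - 2*n (b(n) = 4 - (2*n - 2) = 4 - (-2 + 2*n) = 4 + (2 - 2*n) = 6 - 2*n)
E(u) = -3 + 16/u (E(u) = -3 + (6 - 2*(-5))/u = -3 + (6 + 10)/u = -3 + 16/u)
q*E(2*(1 + 4)) - 134 = -24*(-3 + 16/((2*(1 + 4)))) - 134 = -24*(-3 + 16/((2*5))) - 134 = -24*(-3 + 16/10) - 134 = -24*(-3 + 16*(⅒)) - 134 = -24*(-3 + 8/5) - 134 = -24*(-7/5) - 134 = 168/5 - 134 = -502/5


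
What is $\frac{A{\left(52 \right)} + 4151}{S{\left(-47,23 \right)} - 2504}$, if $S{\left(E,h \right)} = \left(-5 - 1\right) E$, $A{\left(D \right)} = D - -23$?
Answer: $- \frac{2113}{1111} \approx -1.9019$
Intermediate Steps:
$A{\left(D \right)} = 23 + D$ ($A{\left(D \right)} = D + 23 = 23 + D$)
$S{\left(E,h \right)} = - 6 E$
$\frac{A{\left(52 \right)} + 4151}{S{\left(-47,23 \right)} - 2504} = \frac{\left(23 + 52\right) + 4151}{\left(-6\right) \left(-47\right) - 2504} = \frac{75 + 4151}{282 - 2504} = \frac{4226}{-2222} = 4226 \left(- \frac{1}{2222}\right) = - \frac{2113}{1111}$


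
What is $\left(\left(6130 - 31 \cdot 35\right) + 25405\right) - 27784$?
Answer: $2666$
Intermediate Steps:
$\left(\left(6130 - 31 \cdot 35\right) + 25405\right) - 27784 = \left(\left(6130 - 1085\right) + 25405\right) - 27784 = \left(5045 + 25405\right) - 27784 = 30450 - 27784 = 2666$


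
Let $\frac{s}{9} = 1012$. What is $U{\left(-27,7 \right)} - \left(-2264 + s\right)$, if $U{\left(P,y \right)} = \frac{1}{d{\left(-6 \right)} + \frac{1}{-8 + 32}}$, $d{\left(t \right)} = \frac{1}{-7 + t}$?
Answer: $- \frac{75596}{11} \approx -6872.4$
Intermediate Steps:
$s = 9108$ ($s = 9 \cdot 1012 = 9108$)
$U{\left(P,y \right)} = - \frac{312}{11}$ ($U{\left(P,y \right)} = \frac{1}{\frac{1}{-7 - 6} + \frac{1}{-8 + 32}} = \frac{1}{\frac{1}{-13} + \frac{1}{24}} = \frac{1}{- \frac{1}{13} + \frac{1}{24}} = \frac{1}{- \frac{11}{312}} = - \frac{312}{11}$)
$U{\left(-27,7 \right)} - \left(-2264 + s\right) = - \frac{312}{11} - \left(-2264 + 9108\right) = - \frac{312}{11} - 6844 = - \frac{75596}{11}$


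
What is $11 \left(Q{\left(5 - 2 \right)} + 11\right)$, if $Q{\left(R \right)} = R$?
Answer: $154$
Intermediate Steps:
$11 \left(Q{\left(5 - 2 \right)} + 11\right) = 11 \left(\left(5 - 2\right) + 11\right) = 11 \left(3 + 11\right) = 11 \cdot 14 = 154$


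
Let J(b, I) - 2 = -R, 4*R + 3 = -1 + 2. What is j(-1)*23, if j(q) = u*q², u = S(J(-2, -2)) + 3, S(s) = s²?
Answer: 851/4 ≈ 212.75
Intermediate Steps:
R = -½ (R = -¾ + (-1 + 2)/4 = -¾ + (¼)*1 = -¾ + ¼ = -½ ≈ -0.50000)
J(b, I) = 5/2 (J(b, I) = 2 - 1*(-½) = 2 + ½ = 5/2)
u = 37/4 (u = (5/2)² + 3 = 25/4 + 3 = 37/4 ≈ 9.2500)
j(q) = 37*q²/4
j(-1)*23 = ((37/4)*(-1)²)*23 = ((37/4)*1)*23 = (37/4)*23 = 851/4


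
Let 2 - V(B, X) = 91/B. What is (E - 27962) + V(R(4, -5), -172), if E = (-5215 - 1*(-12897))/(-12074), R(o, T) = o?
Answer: -675742811/24148 ≈ -27983.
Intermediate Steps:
V(B, X) = 2 - 91/B
E = -3841/6037 (E = (-5215 + 12897)*(-1/12074) = 7682*(-1/12074) = -3841/6037 ≈ -0.63624)
(E - 27962) + V(R(4, -5), -172) = (-3841/6037 - 27962) + (2 - 91/4) = -168810435/6037 + (2 - 91*¼) = -168810435/6037 + (2 - 91/4) = -168810435/6037 - 83/4 = -675742811/24148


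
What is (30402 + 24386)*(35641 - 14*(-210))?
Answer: 2113775828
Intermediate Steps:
(30402 + 24386)*(35641 - 14*(-210)) = 54788*(35641 + 2940) = 54788*38581 = 2113775828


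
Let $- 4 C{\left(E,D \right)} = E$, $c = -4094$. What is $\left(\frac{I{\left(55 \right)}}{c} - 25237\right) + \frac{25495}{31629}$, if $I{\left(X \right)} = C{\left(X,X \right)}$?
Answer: $- \frac{13071249045733}{517956504} \approx -25236.0$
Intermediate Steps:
$C{\left(E,D \right)} = - \frac{E}{4}$
$I{\left(X \right)} = - \frac{X}{4}$
$\left(\frac{I{\left(55 \right)}}{c} - 25237\right) + \frac{25495}{31629} = \left(\frac{\left(- \frac{1}{4}\right) 55}{-4094} - 25237\right) + \frac{25495}{31629} = \left(\left(- \frac{55}{4}\right) \left(- \frac{1}{4094}\right) - 25237\right) + 25495 \cdot \frac{1}{31629} = \left(\frac{55}{16376} - 25237\right) + \frac{25495}{31629} = - \frac{413281057}{16376} + \frac{25495}{31629} = - \frac{13071249045733}{517956504}$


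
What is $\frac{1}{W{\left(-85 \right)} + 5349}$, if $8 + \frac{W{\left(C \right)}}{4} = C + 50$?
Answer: $\frac{1}{5177} \approx 0.00019316$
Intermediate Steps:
$W{\left(C \right)} = 168 + 4 C$ ($W{\left(C \right)} = -32 + 4 \left(C + 50\right) = -32 + 4 \left(50 + C\right) = -32 + \left(200 + 4 C\right) = 168 + 4 C$)
$\frac{1}{W{\left(-85 \right)} + 5349} = \frac{1}{\left(168 + 4 \left(-85\right)\right) + 5349} = \frac{1}{\left(168 - 340\right) + 5349} = \frac{1}{-172 + 5349} = \frac{1}{5177}$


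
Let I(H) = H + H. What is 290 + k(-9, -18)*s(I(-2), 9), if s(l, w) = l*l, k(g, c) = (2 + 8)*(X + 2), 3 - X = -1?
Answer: 1250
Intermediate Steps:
X = 4 (X = 3 - 1*(-1) = 3 + 1 = 4)
k(g, c) = 60 (k(g, c) = (2 + 8)*(4 + 2) = 10*6 = 60)
I(H) = 2*H
s(l, w) = l²
290 + k(-9, -18)*s(I(-2), 9) = 290 + 60*(2*(-2))² = 290 + 60*(-4)² = 290 + 60*16 = 290 + 960 = 1250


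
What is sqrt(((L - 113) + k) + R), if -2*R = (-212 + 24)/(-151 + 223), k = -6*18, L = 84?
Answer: I*sqrt(4885)/6 ≈ 11.649*I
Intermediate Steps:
k = -108
R = 47/36 (R = -(-212 + 24)/(2*(-151 + 223)) = -(-94)/72 = -1/2*(-47/18) = 47/36 ≈ 1.3056)
sqrt(((L - 113) + k) + R) = sqrt(((84 - 113) - 108) + 47/36) = sqrt((-29 - 108) + 47/36) = sqrt(-137 + 47/36) = sqrt(-4885/36) = I*sqrt(4885)/6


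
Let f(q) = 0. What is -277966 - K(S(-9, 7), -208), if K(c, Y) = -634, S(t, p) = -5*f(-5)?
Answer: -277332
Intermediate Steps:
S(t, p) = 0 (S(t, p) = -5*0 = 0)
-277966 - K(S(-9, 7), -208) = -277966 - 1*(-634) = -277966 + 634 = -277332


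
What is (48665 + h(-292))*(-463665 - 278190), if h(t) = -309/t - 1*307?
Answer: -10475619467475/292 ≈ -3.5875e+10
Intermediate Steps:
h(t) = -307 - 309/t (h(t) = -309/t - 307 = -307 - 309/t)
(48665 + h(-292))*(-463665 - 278190) = (48665 + (-307 - 309/(-292)))*(-463665 - 278190) = (48665 + (-307 - 309*(-1/292)))*(-741855) = (48665 + (-307 + 309/292))*(-741855) = (48665 - 89335/292)*(-741855) = (14120845/292)*(-741855) = -10475619467475/292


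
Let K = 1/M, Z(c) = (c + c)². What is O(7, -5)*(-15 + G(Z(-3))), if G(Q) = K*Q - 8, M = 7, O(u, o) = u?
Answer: -125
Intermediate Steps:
Z(c) = 4*c² (Z(c) = (2*c)² = 4*c²)
K = ⅐ (K = 1/7 = ⅐ ≈ 0.14286)
G(Q) = -8 + Q/7 (G(Q) = Q/7 - 8 = -8 + Q/7)
O(7, -5)*(-15 + G(Z(-3))) = 7*(-15 + (-8 + (4*(-3)²)/7)) = 7*(-15 + (-8 + (4*9)/7)) = 7*(-15 + (-8 + (⅐)*36)) = 7*(-15 + (-8 + 36/7)) = 7*(-15 - 20/7) = 7*(-125/7) = -125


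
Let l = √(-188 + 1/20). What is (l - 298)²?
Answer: (2980 - I*√18795)²/100 ≈ 88616.0 - 8170.9*I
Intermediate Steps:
l = I*√18795/10 (l = √(-188 + 1/20) = √(-3759/20) = I*√18795/10 ≈ 13.709*I)
(l - 298)² = (I*√18795/10 - 298)² = (-298 + I*√18795/10)²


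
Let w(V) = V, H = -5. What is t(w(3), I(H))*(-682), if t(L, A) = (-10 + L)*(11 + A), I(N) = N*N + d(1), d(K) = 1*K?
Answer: 176638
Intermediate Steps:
d(K) = K
I(N) = 1 + N² (I(N) = N*N + 1 = N² + 1 = 1 + N²)
t(w(3), I(H))*(-682) = (-110 - 10*(1 + (-5)²) + 11*3 + (1 + (-5)²)*3)*(-682) = (-110 - 10*(1 + 25) + 33 + (1 + 25)*3)*(-682) = (-110 - 10*26 + 33 + 26*3)*(-682) = (-110 - 260 + 33 + 78)*(-682) = -259*(-682) = 176638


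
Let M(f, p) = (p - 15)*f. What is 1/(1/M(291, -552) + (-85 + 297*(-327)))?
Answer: -164997/16038368389 ≈ -1.0288e-5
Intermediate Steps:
M(f, p) = f*(-15 + p) (M(f, p) = (-15 + p)*f = f*(-15 + p))
1/(1/M(291, -552) + (-85 + 297*(-327))) = 1/(1/(291*(-15 - 552)) + (-85 + 297*(-327))) = 1/(1/(291*(-567)) + (-85 - 97119)) = 1/(1/(-164997) - 97204) = 1/(-1/164997 - 97204) = 1/(-16038368389/164997) = -164997/16038368389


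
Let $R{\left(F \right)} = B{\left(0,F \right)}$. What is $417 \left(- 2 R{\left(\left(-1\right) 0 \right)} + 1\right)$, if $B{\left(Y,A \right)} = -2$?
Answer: $2085$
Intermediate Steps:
$R{\left(F \right)} = -2$
$417 \left(- 2 R{\left(\left(-1\right) 0 \right)} + 1\right) = 417 \left(\left(-2\right) \left(-2\right) + 1\right) = 417 \left(4 + 1\right) = 417 \cdot 5 = 2085$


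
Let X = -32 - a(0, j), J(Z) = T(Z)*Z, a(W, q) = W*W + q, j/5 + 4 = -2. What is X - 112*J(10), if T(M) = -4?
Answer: 4478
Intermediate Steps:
j = -30 (j = -20 + 5*(-2) = -20 - 10 = -30)
a(W, q) = q + W² (a(W, q) = W² + q = q + W²)
J(Z) = -4*Z
X = -2 (X = -32 - (-30 + 0²) = -32 - (-30 + 0) = -32 - 1*(-30) = -32 + 30 = -2)
X - 112*J(10) = -2 - (-448)*10 = -2 - 112*(-40) = -2 + 4480 = 4478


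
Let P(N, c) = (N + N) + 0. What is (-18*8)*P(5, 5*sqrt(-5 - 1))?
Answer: -1440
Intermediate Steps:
P(N, c) = 2*N (P(N, c) = 2*N + 0 = 2*N)
(-18*8)*P(5, 5*sqrt(-5 - 1)) = (-18*8)*(2*5) = -144*10 = -1440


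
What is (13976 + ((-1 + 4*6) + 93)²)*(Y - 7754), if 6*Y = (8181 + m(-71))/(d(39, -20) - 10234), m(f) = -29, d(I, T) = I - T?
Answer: -2164338403344/10175 ≈ -2.1271e+8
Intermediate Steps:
Y = -4076/30525 (Y = ((8181 - 29)/((39 - 1*(-20)) - 10234))/6 = (8152/((39 + 20) - 10234))/6 = (8152/(59 - 10234))/6 = (8152/(-10175))/6 = (8152*(-1/10175))/6 = (⅙)*(-8152/10175) = -4076/30525 ≈ -0.13353)
(13976 + ((-1 + 4*6) + 93)²)*(Y - 7754) = (13976 + ((-1 + 4*6) + 93)²)*(-4076/30525 - 7754) = (13976 + ((-1 + 24) + 93)²)*(-236694926/30525) = (13976 + (23 + 93)²)*(-236694926/30525) = (13976 + 116²)*(-236694926/30525) = (13976 + 13456)*(-236694926/30525) = 27432*(-236694926/30525) = -2164338403344/10175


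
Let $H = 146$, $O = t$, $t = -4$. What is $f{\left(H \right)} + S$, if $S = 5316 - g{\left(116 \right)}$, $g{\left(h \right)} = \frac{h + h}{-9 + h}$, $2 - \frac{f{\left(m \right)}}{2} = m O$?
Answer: $\frac{693984}{107} \approx 6485.8$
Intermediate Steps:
$O = -4$
$f{\left(m \right)} = 4 + 8 m$ ($f{\left(m \right)} = 4 - 2 m \left(-4\right) = 4 - 2 \left(- 4 m\right) = 4 + 8 m$)
$g{\left(h \right)} = \frac{2 h}{-9 + h}$
$S = \frac{568580}{107}$ ($S = 5316 - 2 \cdot 116 \frac{1}{-9 + 116} = 5316 - 2 \cdot 116 \cdot \frac{1}{107} = 5316 - \frac{232}{107} = \frac{568580}{107} \approx 5313.8$)
$f{\left(H \right)} + S = \left(4 + 8 \cdot 146\right) + \frac{568580}{107} = \left(4 + 1168\right) + \frac{568580}{107} = 1172 + \frac{568580}{107} = \frac{693984}{107}$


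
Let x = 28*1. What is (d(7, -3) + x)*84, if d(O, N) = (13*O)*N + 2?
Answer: -20412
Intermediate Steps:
d(O, N) = 2 + 13*N*O (d(O, N) = 13*N*O + 2 = 2 + 13*N*O)
x = 28
(d(7, -3) + x)*84 = ((2 + 13*(-3)*7) + 28)*84 = ((2 - 273) + 28)*84 = (-271 + 28)*84 = -243*84 = -20412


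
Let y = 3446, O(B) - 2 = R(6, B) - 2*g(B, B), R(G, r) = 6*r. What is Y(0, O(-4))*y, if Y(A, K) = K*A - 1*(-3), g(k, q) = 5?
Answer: 10338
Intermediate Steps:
O(B) = -8 + 6*B (O(B) = 2 + (6*B - 2*5) = 2 + (6*B - 10) = 2 + (-10 + 6*B) = -8 + 6*B)
Y(A, K) = 3 + A*K (Y(A, K) = A*K + 3 = 3 + A*K)
Y(0, O(-4))*y = (3 + 0*(-8 + 6*(-4)))*3446 = (3 + 0*(-8 - 24))*3446 = (3 + 0*(-32))*3446 = (3 + 0)*3446 = 3*3446 = 10338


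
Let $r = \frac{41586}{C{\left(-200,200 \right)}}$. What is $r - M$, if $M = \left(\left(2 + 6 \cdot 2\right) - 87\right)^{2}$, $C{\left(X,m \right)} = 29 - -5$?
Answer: $- \frac{69800}{17} \approx -4105.9$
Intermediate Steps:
$C{\left(X,m \right)} = 34$ ($C{\left(X,m \right)} = 29 + 5 = 34$)
$M = 5329$ ($M = \left(\left(2 + 12\right) - 87\right)^{2} = \left(14 - 87\right)^{2} = \left(-73\right)^{2} = 5329$)
$r = \frac{20793}{17}$ ($r = \frac{41586}{34} = 41586 \cdot \frac{1}{34} = \frac{20793}{17} \approx 1223.1$)
$r - M = \frac{20793}{17} - 5329 = - \frac{69800}{17}$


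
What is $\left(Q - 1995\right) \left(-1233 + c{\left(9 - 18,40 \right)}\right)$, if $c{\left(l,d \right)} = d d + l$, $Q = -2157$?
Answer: $-1486416$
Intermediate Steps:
$c{\left(l,d \right)} = l + d^{2}$ ($c{\left(l,d \right)} = d^{2} + l = l + d^{2}$)
$\left(Q - 1995\right) \left(-1233 + c{\left(9 - 18,40 \right)}\right) = \left(-2157 - 1995\right) \left(-1233 + \left(\left(9 - 18\right) + 40^{2}\right)\right) = - 4152 \left(-1233 + \left(\left(9 - 18\right) + 1600\right)\right) = - 4152 \left(-1233 + \left(-9 + 1600\right)\right) = - 4152 \left(-1233 + 1591\right) = \left(-4152\right) 358 = -1486416$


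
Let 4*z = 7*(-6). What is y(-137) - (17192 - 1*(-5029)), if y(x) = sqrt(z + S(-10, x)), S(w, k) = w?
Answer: -22221 + I*sqrt(82)/2 ≈ -22221.0 + 4.5277*I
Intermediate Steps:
z = -21/2 (z = (7*(-6))/4 = (1/4)*(-42) = -21/2 ≈ -10.500)
y(x) = I*sqrt(82)/2 (y(x) = sqrt(-21/2 - 10) = sqrt(-41/2) = I*sqrt(82)/2)
y(-137) - (17192 - 1*(-5029)) = I*sqrt(82)/2 - (17192 - 1*(-5029)) = I*sqrt(82)/2 - (17192 + 5029) = I*sqrt(82)/2 - 1*22221 = I*sqrt(82)/2 - 22221 = -22221 + I*sqrt(82)/2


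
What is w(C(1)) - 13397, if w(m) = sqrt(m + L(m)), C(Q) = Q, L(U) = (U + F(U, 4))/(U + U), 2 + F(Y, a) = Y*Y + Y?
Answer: -13397 + sqrt(6)/2 ≈ -13396.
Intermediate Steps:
F(Y, a) = -2 + Y + Y**2 (F(Y, a) = -2 + (Y*Y + Y) = -2 + (Y**2 + Y) = -2 + (Y + Y**2) = -2 + Y + Y**2)
L(U) = (-2 + U**2 + 2*U)/(2*U) (L(U) = (U + (-2 + U + U**2))/(U + U) = (-2 + U**2 + 2*U)/((2*U)) = (-2 + U**2 + 2*U)*(1/(2*U)) = (-2 + U**2 + 2*U)/(2*U))
w(m) = sqrt(1 - 1/m + 3*m/2) (w(m) = sqrt(m + (1 + m/2 - 1/m)) = sqrt(1 - 1/m + 3*m/2))
w(C(1)) - 13397 = sqrt(4 - 4/1 + 6*1)/2 - 13397 = sqrt(4 - 4*1 + 6)/2 - 13397 = sqrt(4 - 4 + 6)/2 - 13397 = sqrt(6)/2 - 13397 = -13397 + sqrt(6)/2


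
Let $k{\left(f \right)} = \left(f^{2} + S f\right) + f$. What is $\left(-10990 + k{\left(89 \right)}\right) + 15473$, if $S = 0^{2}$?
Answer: $12493$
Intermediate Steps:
$S = 0$
$k{\left(f \right)} = f + f^{2}$ ($k{\left(f \right)} = \left(f^{2} + 0 f\right) + f = \left(f^{2} + 0\right) + f = f^{2} + f = f + f^{2}$)
$\left(-10990 + k{\left(89 \right)}\right) + 15473 = \left(-10990 + 89 \left(1 + 89\right)\right) + 15473 = \left(-10990 + 89 \cdot 90\right) + 15473 = \left(-10990 + 8010\right) + 15473 = -2980 + 15473 = 12493$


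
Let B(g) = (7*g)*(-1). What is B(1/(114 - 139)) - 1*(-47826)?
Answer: 1195657/25 ≈ 47826.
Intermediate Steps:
B(g) = -7*g
B(1/(114 - 139)) - 1*(-47826) = -7/(114 - 139) - 1*(-47826) = -7/(-25) + 47826 = -7*(-1/25) + 47826 = 7/25 + 47826 = 1195657/25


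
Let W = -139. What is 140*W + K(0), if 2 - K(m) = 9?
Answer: -19467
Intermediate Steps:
K(m) = -7 (K(m) = 2 - 1*9 = 2 - 9 = -7)
140*W + K(0) = 140*(-139) - 7 = -19460 - 7 = -19467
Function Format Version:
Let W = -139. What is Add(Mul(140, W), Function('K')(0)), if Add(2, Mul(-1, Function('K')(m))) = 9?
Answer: -19467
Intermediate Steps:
Function('K')(m) = -7 (Function('K')(m) = Add(2, Mul(-1, 9)) = Add(2, -9) = -7)
Add(Mul(140, W), Function('K')(0)) = Add(Mul(140, -139), -7) = Add(-19460, -7) = -19467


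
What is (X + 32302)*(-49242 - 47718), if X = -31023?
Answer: -124011840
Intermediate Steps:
(X + 32302)*(-49242 - 47718) = (-31023 + 32302)*(-49242 - 47718) = 1279*(-96960) = -124011840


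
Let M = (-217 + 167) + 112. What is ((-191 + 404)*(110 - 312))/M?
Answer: -21513/31 ≈ -693.97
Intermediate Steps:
M = 62 (M = -50 + 112 = 62)
((-191 + 404)*(110 - 312))/M = ((-191 + 404)*(110 - 312))/62 = (213*(-202))*(1/62) = -43026*1/62 = -21513/31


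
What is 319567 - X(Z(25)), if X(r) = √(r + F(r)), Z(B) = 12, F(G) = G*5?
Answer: 319567 - 6*√2 ≈ 3.1956e+5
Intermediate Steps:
F(G) = 5*G
X(r) = √6*√r (X(r) = √(r + 5*r) = √(6*r) = √6*√r)
319567 - X(Z(25)) = 319567 - √6*√12 = 319567 - √6*2*√3 = 319567 - 6*√2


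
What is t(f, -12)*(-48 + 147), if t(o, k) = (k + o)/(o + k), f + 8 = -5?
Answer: 99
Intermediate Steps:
f = -13 (f = -8 - 5 = -13)
t(o, k) = 1 (t(o, k) = (k + o)/(k + o) = 1)
t(f, -12)*(-48 + 147) = 1*(-48 + 147) = 1*99 = 99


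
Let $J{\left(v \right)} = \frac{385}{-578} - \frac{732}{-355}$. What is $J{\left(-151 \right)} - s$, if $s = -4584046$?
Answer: $\frac{940600685161}{205190} \approx 4.584 \cdot 10^{6}$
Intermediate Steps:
$J{\left(v \right)} = \frac{286421}{205190}$ ($J{\left(v \right)} = 385 \left(- \frac{1}{578}\right) - - \frac{732}{355} = - \frac{385}{578} + \frac{732}{355} = \frac{286421}{205190}$)
$J{\left(-151 \right)} - s = \frac{286421}{205190} - -4584046 = \frac{286421}{205190} + 4584046 = \frac{940600685161}{205190}$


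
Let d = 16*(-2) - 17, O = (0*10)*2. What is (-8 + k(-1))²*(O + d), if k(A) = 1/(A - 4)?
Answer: -82369/25 ≈ -3294.8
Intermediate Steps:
k(A) = 1/(-4 + A)
O = 0 (O = 0*2 = 0)
d = -49 (d = -32 - 17 = -49)
(-8 + k(-1))²*(O + d) = (-8 + 1/(-4 - 1))²*(0 - 49) = (-8 + 1/(-5))²*(-49) = (-8 - ⅕)²*(-49) = (-41/5)²*(-49) = (1681/25)*(-49) = -82369/25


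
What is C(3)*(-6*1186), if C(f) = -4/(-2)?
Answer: -14232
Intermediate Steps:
C(f) = 2 (C(f) = -4*(-1/2) = 2)
C(3)*(-6*1186) = 2*(-6*1186) = 2*(-7116) = -14232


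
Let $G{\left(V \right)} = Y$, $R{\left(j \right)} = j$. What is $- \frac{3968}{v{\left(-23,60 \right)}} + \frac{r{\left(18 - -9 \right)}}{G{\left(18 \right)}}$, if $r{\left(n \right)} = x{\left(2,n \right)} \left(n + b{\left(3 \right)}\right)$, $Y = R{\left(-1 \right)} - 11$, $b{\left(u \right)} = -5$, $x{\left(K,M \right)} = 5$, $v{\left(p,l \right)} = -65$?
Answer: $\frac{20233}{390} \approx 51.88$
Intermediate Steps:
$Y = -12$ ($Y = -1 - 11 = -12$)
$G{\left(V \right)} = -12$
$r{\left(n \right)} = -25 + 5 n$ ($r{\left(n \right)} = 5 \left(n - 5\right) = 5 \left(-5 + n\right) = -25 + 5 n$)
$- \frac{3968}{v{\left(-23,60 \right)}} + \frac{r{\left(18 - -9 \right)}}{G{\left(18 \right)}} = - \frac{3968}{-65} + \frac{-25 + 5 \left(18 - -9\right)}{-12} = \left(-3968\right) \left(- \frac{1}{65}\right) + \left(-25 + 5 \left(18 + 9\right)\right) \left(- \frac{1}{12}\right) = \frac{3968}{65} + \left(-25 + 5 \cdot 27\right) \left(- \frac{1}{12}\right) = \frac{3968}{65} + \left(-25 + 135\right) \left(- \frac{1}{12}\right) = \frac{3968}{65} + 110 \left(- \frac{1}{12}\right) = \frac{3968}{65} - \frac{55}{6} = \frac{20233}{390}$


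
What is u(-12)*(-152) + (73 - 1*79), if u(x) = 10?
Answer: -1526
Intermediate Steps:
u(-12)*(-152) + (73 - 1*79) = 10*(-152) + (73 - 1*79) = -1520 + (73 - 79) = -1520 - 6 = -1526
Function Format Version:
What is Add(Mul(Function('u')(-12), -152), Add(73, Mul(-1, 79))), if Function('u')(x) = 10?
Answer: -1526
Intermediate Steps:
Add(Mul(Function('u')(-12), -152), Add(73, Mul(-1, 79))) = Add(Mul(10, -152), Add(73, Mul(-1, 79))) = Add(-1520, Add(73, -79)) = Add(-1520, -6) = -1526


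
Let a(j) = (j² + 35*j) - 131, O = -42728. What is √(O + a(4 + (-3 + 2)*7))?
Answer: 11*I*√355 ≈ 207.26*I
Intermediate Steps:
a(j) = -131 + j² + 35*j
√(O + a(4 + (-3 + 2)*7)) = √(-42728 + (-131 + (4 + (-3 + 2)*7)² + 35*(4 + (-3 + 2)*7))) = √(-42728 + (-131 + (4 - 1*7)² + 35*(4 - 1*7))) = √(-42728 + (-131 + (4 - 7)² + 35*(4 - 7))) = √(-42728 + (-131 + (-3)² + 35*(-3))) = √(-42728 + (-131 + 9 - 105)) = √(-42728 - 227) = √(-42955) = 11*I*√355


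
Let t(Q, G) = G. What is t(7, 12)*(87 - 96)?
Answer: -108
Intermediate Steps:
t(7, 12)*(87 - 96) = 12*(87 - 96) = 12*(-9) = -108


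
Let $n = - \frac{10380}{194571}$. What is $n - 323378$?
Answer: $- \frac{20973330406}{64857} \approx -3.2338 \cdot 10^{5}$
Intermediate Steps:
$n = - \frac{3460}{64857}$ ($n = \left(-10380\right) \frac{1}{194571} = - \frac{3460}{64857} \approx -0.053348$)
$n - 323378 = - \frac{3460}{64857} - 323378 = - \frac{20973330406}{64857}$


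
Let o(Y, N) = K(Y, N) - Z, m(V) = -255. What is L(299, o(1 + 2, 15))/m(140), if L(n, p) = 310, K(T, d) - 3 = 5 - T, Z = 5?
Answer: -62/51 ≈ -1.2157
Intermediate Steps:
K(T, d) = 8 - T (K(T, d) = 3 + (5 - T) = 8 - T)
o(Y, N) = 3 - Y (o(Y, N) = (8 - Y) - 1*5 = (8 - Y) - 5 = 3 - Y)
L(299, o(1 + 2, 15))/m(140) = 310/(-255) = 310*(-1/255) = -62/51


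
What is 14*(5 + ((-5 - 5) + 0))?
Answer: -70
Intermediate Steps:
14*(5 + ((-5 - 5) + 0)) = 14*(5 + (-10 + 0)) = 14*(5 - 10) = 14*(-5) = -70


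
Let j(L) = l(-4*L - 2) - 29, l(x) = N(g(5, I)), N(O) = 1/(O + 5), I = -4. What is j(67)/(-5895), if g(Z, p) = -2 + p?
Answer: 2/393 ≈ 0.0050891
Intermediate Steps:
N(O) = 1/(5 + O)
l(x) = -1 (l(x) = 1/(5 + (-2 - 4)) = 1/(5 - 6) = 1/(-1) = -1)
j(L) = -30 (j(L) = -1 - 29 = -30)
j(67)/(-5895) = -30/(-5895) = -30*(-1/5895) = 2/393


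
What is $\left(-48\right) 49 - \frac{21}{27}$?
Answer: $- \frac{21175}{9} \approx -2352.8$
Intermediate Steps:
$\left(-48\right) 49 - \frac{21}{27} = -2352 - \frac{7}{9} = - \frac{21175}{9}$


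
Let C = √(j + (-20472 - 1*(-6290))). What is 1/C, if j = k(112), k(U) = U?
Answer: -I*√14070/14070 ≈ -0.0084305*I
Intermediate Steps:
j = 112
C = I*√14070 (C = √(112 + (-20472 - 1*(-6290))) = √(112 + (-20472 + 6290)) = √(112 - 14182) = √(-14070) = I*√14070 ≈ 118.62*I)
1/C = 1/(I*√14070) = -I*√14070/14070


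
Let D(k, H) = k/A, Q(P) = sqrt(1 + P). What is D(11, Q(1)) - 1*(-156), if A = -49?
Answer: 7633/49 ≈ 155.78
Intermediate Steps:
D(k, H) = -k/49 (D(k, H) = k/(-49) = k*(-1/49) = -k/49)
D(11, Q(1)) - 1*(-156) = -1/49*11 - 1*(-156) = -11/49 + 156 = 7633/49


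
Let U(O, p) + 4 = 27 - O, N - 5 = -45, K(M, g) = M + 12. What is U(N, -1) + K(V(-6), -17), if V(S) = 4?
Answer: 79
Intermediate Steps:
K(M, g) = 12 + M
N = -40 (N = 5 - 45 = -40)
U(O, p) = 23 - O (U(O, p) = -4 + (27 - O) = 23 - O)
U(N, -1) + K(V(-6), -17) = (23 - 1*(-40)) + (12 + 4) = (23 + 40) + 16 = 63 + 16 = 79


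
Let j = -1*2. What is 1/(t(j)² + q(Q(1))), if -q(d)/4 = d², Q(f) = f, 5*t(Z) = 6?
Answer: -25/64 ≈ -0.39063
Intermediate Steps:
j = -2
t(Z) = 6/5 (t(Z) = (⅕)*6 = 6/5)
q(d) = -4*d²
1/(t(j)² + q(Q(1))) = 1/((6/5)² - 4*1²) = 1/(36/25 - 4*1) = 1/(36/25 - 4) = 1/(-64/25) = -25/64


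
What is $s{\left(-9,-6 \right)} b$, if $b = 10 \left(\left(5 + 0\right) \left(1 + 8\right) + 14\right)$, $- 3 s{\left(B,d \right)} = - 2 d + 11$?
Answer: $- \frac{13570}{3} \approx -4523.3$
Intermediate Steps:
$s{\left(B,d \right)} = - \frac{11}{3} + \frac{2 d}{3}$ ($s{\left(B,d \right)} = - \frac{- 2 d + 11}{3} = - \frac{11 - 2 d}{3} = - \frac{11}{3} + \frac{2 d}{3}$)
$b = 590$ ($b = 10 \left(5 \cdot 9 + 14\right) = 10 \left(45 + 14\right) = 10 \cdot 59 = 590$)
$s{\left(-9,-6 \right)} b = \left(- \frac{11}{3} + \frac{2}{3} \left(-6\right)\right) 590 = \left(- \frac{11}{3} - 4\right) 590 = \left(- \frac{23}{3}\right) 590 = - \frac{13570}{3}$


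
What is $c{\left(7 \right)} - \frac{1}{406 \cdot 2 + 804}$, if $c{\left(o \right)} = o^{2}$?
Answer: $\frac{79183}{1616} \approx 48.999$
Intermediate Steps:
$c{\left(7 \right)} - \frac{1}{406 \cdot 2 + 804} = 7^{2} - \frac{1}{406 \cdot 2 + 804} = 49 - \frac{1}{812 + 804} = 49 - \frac{1}{1616} = \frac{79183}{1616}$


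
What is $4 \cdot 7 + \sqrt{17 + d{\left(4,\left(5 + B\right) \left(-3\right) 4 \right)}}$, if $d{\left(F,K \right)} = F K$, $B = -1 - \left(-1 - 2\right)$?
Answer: $28 + i \sqrt{319} \approx 28.0 + 17.861 i$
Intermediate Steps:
$B = 2$ ($B = -1 - -3 = -1 + 3 = 2$)
$4 \cdot 7 + \sqrt{17 + d{\left(4,\left(5 + B\right) \left(-3\right) 4 \right)}} = 4 \cdot 7 + \sqrt{17 + 4 \left(5 + 2\right) \left(-3\right) 4} = 28 + \sqrt{17 + 4 \cdot 7 \left(-3\right) 4} = 28 + \sqrt{17 + 4 \left(\left(-21\right) 4\right)} = 28 + \sqrt{17 + 4 \left(-84\right)} = 28 + \sqrt{17 - 336} = 28 + \sqrt{-319} = 28 + i \sqrt{319}$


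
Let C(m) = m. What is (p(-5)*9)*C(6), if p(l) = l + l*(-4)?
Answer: 810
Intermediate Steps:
p(l) = -3*l (p(l) = l - 4*l = -3*l)
(p(-5)*9)*C(6) = (-3*(-5)*9)*6 = (15*9)*6 = 135*6 = 810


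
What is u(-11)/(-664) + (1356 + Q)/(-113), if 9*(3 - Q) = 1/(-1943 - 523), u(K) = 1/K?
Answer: -110149080883/9158931144 ≈ -12.026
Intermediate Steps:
Q = 66583/22194 (Q = 3 - 1/(9*(-1943 - 523)) = 3 - ⅑/(-2466) = 3 - ⅑*(-1/2466) = 3 + 1/22194 = 66583/22194 ≈ 3.0000)
u(-11)/(-664) + (1356 + Q)/(-113) = 1/(-11*(-664)) + (1356 + 66583/22194)/(-113) = -1/11*(-1/664) + (30161647/22194)*(-1/113) = 1/7304 - 30161647/2507922 = -110149080883/9158931144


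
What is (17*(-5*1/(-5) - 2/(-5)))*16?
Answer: 1904/5 ≈ 380.80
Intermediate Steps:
(17*(-5*1/(-5) - 2/(-5)))*16 = (17*(-5*(-⅕) - 2*(-⅕)))*16 = (17*(1 + ⅖))*16 = (17*(7/5))*16 = (119/5)*16 = 1904/5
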